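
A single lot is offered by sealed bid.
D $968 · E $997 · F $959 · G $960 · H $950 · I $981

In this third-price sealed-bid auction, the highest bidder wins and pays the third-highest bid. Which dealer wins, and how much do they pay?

E pays $968

Bids ranked: 997 (E) > 981 (I) > 968 (D) > 960 (G) > 959 (F) > 950 (H)
E wins; payment is bid #3 in the ranking = $968.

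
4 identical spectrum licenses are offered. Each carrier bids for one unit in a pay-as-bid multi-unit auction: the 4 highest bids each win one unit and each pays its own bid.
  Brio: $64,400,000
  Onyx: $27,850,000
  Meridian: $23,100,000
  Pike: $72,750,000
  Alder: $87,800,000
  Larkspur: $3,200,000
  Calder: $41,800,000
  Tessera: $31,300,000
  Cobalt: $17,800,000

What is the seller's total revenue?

Ordering the bids: 87,800,000 (Alder), 72,750,000 (Pike), 64,400,000 (Brio), 41,800,000 (Calder), 31,300,000 (Tessera), 27,850,000 (Onyx), …
The 4 highest are Alder, Pike, Brio, Calder.
Total revenue = 87,800,000 + 72,750,000 + 64,400,000 + 41,800,000 = $266,750,000.

Total revenue: $266,750,000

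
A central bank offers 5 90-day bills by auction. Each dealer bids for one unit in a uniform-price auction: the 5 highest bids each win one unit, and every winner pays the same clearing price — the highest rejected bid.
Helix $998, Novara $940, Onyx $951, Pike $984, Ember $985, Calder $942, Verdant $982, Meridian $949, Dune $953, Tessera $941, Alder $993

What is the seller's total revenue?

Sorting: 998 (Helix), 993 (Alder), 985 (Ember), 984 (Pike), 982 (Verdant), 953 (Dune), 951 (Onyx), …
Top 5: Helix, Alder, Ember, Pike, Verdant.
First losing bid is Dune's $953, which sets the uniform price.
Total revenue = 5 × $953 = $4,765.

Total revenue: $4,765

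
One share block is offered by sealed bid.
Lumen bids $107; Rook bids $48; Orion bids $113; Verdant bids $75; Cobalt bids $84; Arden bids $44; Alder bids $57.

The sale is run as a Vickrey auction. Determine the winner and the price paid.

Vickrey auction: the highest bidder wins and pays the second-highest bid.
Bids ranked: 113 (Orion) > 107 (Lumen) > 84 (Cobalt) > 75 (Verdant) > 57 (Alder) > 48 (Rook) > …
Second-price: Orion pays Lumen's bid of $107.

Orion pays $107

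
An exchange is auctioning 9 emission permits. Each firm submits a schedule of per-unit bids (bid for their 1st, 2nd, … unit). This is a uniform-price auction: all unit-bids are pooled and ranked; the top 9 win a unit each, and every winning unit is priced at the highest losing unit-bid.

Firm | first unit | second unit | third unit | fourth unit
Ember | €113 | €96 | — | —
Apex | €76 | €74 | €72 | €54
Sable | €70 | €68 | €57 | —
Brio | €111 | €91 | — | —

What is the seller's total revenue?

Total revenue: €513

All unit-bids, highest first — top 9: 113 (Ember-1), 111 (Brio-1), 96 (Ember-2), 91 (Brio-2), 76 (Apex-1), 74 (Apex-2), 72 (Apex-3), 70 (Sable-1), 68 (Sable-2)
First bid not allocated: €57.
Allocation: Apex 3, Brio 2, Ember 2, Sable 2. Every unit priced at €57.
Revenue = 9 × 57 = €513.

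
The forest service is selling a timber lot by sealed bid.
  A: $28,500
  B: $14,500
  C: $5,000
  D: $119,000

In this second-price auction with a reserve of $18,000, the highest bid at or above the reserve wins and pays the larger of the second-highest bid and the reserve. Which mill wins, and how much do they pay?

D pays $28,500

Bids in order: 119,000 (D) > 28,500 (A) > 14,500 (B) > 5,000 (C)
Highest eligible bid: D at $119,000.
Second-highest bid $28,500 exceeds the reserve $18,000 → payment $28,500.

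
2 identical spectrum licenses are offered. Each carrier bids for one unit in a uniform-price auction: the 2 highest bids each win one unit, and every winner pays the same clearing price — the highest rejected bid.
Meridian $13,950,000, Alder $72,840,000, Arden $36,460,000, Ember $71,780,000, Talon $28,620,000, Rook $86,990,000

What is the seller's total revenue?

Ordering the bids: 86,990,000 (Rook), 72,840,000 (Alder), 71,780,000 (Ember), 36,460,000 (Arden), …
Winners (2 units): Rook, Alder.
Highest unsuccessful bid: $71,780,000 → clearing price.
Total revenue = 2 × $71,780,000 = $143,560,000.

Total revenue: $143,560,000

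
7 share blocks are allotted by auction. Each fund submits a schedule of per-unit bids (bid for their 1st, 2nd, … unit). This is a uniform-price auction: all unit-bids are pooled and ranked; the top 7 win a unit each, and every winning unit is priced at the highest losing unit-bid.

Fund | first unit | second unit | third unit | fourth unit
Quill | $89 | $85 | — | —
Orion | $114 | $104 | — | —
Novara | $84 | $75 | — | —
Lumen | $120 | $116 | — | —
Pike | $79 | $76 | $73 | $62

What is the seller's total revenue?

Total revenue: $553

Merging the schedules and taking the best 7: 120 (Lumen-1), 116 (Lumen-2), 114 (Orion-1), 104 (Orion-2), 89 (Quill-1), 85 (Quill-2), 84 (Novara-1)
Highest rejected unit-bid = $79.
Allocation: Lumen 2, Novara 1, Orion 2, Quill 2. Every unit priced at $79.
Revenue = 7 × 79 = $553.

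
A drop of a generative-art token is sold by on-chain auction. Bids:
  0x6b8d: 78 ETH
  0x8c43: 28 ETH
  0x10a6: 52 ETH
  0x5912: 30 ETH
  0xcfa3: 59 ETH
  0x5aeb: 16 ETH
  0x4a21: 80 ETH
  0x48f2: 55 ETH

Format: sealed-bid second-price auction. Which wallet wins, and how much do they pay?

0x4a21 pays 78 ETH

Sealed-bid second-price auction: the highest bidder wins and pays the second-highest bid.
Bids in order: 80 (0x4a21) > 78 (0x6b8d) > 59 (0xcfa3) > 55 (0x48f2) > 52 (0x10a6) > 30 (0x5912) > …
0x4a21 is highest; pays the second-highest bid, 78 ETH.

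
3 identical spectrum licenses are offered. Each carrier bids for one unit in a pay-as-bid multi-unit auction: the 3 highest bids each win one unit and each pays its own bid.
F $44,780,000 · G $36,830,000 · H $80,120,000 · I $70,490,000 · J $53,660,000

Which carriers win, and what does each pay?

H $80,120,000, I $70,490,000, J $53,660,000

Sorting: 80,120,000 (H), 70,490,000 (I), 53,660,000 (J), 44,780,000 (F), 36,830,000 (G)
Top 3: H, I, J.
Each winner pays its own bid: H $80,120,000, I $70,490,000, J $53,660,000.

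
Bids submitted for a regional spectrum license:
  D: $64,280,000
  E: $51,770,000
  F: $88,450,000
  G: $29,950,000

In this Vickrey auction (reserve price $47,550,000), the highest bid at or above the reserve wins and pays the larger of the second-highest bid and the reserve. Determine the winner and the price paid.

F pays $64,280,000

Sorting bids: 88,450,000 (F) > 64,280,000 (D) > 51,770,000 (E) > 29,950,000 (G)
F has the top bid at or above the reserve ($88,450,000).
max(second-highest $64,280,000, reserve $47,550,000) = $64,280,000; the reserve does not bind.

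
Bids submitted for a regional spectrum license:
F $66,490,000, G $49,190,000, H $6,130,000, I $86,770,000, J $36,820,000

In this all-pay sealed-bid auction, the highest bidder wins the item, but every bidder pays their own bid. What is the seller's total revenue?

Total revenue: $245,400,000

Bids in order: 86,770,000 (I) > 66,490,000 (F) > 49,190,000 (G) > 36,820,000 (J) > 6,130,000 (H)
Every bidder forfeits their bid regardless of winning.
Revenue = 66,490,000 + 49,190,000 + 6,130,000 + 86,770,000 + 36,820,000 = $245,400,000.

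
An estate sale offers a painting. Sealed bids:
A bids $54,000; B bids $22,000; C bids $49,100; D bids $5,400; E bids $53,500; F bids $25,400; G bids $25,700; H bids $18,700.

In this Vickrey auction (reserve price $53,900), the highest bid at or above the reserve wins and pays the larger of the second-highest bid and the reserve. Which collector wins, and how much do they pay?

A pays $53,900

Rule: the highest bid at or above the reserve wins and pays the larger of the second-highest bid and the reserve.
Bids in order: 54,000 (A) > 53,500 (E) > 49,100 (C) > 25,700 (G) > 25,400 (F) > 22,000 (B) > …
Highest eligible bid: A at $54,000.
Second-highest bid $53,500 is below the reserve $53,900, so the reserve binds → payment $53,900.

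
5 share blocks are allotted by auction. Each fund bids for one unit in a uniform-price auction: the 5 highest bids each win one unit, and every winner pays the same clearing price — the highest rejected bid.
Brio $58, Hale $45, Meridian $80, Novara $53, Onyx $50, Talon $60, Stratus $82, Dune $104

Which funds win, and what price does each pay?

Ordering the bids: 104 (Dune), 82 (Stratus), 80 (Meridian), 60 (Talon), 58 (Brio), 53 (Novara), 50 (Onyx), …
Winners (5 units): Dune, Stratus, Meridian, Talon, Brio.
Highest unsuccessful bid: $53 → clearing price.

Dune, Stratus, Meridian, Talon, Brio; each pays $53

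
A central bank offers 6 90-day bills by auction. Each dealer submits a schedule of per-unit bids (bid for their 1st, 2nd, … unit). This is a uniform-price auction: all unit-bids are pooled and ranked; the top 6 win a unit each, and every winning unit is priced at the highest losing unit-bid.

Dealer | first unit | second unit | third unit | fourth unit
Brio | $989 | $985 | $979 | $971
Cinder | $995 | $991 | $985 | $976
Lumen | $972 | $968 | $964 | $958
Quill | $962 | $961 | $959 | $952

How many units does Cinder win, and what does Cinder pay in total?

Cinder: 3 units, pays $2,928

Pooled unit-bids ranked (top 6): 995 (Cinder-1), 991 (Cinder-2), 989 (Brio-1), 985 (Brio-2), 985 (Cinder-3), 979 (Brio-3)
First bid not allocated: $976.
Cinder wins 3 unit(s) at $976 each.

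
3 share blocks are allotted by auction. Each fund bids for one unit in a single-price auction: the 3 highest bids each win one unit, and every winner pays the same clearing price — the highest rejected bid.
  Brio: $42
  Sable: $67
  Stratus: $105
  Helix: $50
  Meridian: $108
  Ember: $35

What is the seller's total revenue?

Total revenue: $150

Bids ranked high→low: 108 (Meridian), 105 (Stratus), 67 (Sable), 50 (Helix), 42 (Brio), …
The 3 highest are Meridian, Stratus, Sable.
First losing bid is Helix's $50, which sets the uniform price.
Total revenue = 3 × $50 = $150.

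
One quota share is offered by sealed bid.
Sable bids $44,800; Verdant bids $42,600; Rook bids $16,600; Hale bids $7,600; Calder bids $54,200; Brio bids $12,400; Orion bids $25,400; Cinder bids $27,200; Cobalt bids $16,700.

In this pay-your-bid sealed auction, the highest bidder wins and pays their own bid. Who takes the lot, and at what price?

Pay-your-bid sealed auction: the highest bidder wins and pays their own bid.
Sorting bids: 54,200 (Calder) > 44,800 (Sable) > 42,600 (Verdant) > 27,200 (Cinder) > 25,400 (Orion) > 16,700 (Cobalt) > …
First-price: Calder pays what they bid, $54,200.

Calder pays $54,200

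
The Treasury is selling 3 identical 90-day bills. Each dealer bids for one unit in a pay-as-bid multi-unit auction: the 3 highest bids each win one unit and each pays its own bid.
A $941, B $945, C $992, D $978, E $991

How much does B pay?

B pays $0

Sorting: 992 (C), 991 (E), 978 (D), 945 (B), 941 (A)
Winners (3 units): C, E, D.
B does not win → $0.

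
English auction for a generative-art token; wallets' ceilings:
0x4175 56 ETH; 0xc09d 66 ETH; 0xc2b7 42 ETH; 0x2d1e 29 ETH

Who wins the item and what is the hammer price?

Ascending (English) auction: the price rises until one bidder remains; the winner pays the price at which the last rival dropped out.
Limits in order: 66 (0xc09d) > 56 (0x4175) > 42 (0xc2b7) > 29 (0x2d1e)
0x4175 is the last rival to drop out, at 56 ETH; 0xc09d remains and wins at that price.

0xc09d wins at 56 ETH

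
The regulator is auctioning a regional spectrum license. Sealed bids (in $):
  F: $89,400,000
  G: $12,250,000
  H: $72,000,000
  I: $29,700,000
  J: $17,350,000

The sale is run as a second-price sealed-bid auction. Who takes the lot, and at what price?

F pays $72,000,000

Bids ranked: 89,400,000 (F) > 72,000,000 (H) > 29,700,000 (I) > 17,350,000 (J) > 12,250,000 (G)
Second-price: F pays H's bid of $72,000,000.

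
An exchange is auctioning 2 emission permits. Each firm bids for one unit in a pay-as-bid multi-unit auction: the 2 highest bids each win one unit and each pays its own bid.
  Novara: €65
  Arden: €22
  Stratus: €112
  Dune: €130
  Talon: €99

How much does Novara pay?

Novara pays €0

Bids ranked high→low: 130 (Dune), 112 (Stratus), 99 (Talon), 65 (Novara), …
Top 2: Dune, Stratus.
Novara does not win → €0.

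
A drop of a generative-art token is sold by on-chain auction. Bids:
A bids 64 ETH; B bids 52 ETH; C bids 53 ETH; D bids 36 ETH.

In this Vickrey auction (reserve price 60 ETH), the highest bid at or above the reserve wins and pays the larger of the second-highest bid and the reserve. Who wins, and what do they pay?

A pays 60 ETH

Bids ranked: 64 (A) > 53 (C) > 52 (B) > 36 (D)
Highest eligible bid: A at 64 ETH.
max(second-highest 53 ETH, reserve 60 ETH) = 60 ETH.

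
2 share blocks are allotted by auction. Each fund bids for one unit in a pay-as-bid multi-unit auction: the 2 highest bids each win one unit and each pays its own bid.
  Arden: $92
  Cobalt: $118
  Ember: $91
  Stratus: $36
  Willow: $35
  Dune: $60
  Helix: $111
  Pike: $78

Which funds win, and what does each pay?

Sorting: 118 (Cobalt), 111 (Helix), 92 (Arden), 91 (Ember), …
The 2 highest are Cobalt, Helix.
Each winner pays its own bid: Cobalt $118, Helix $111.

Cobalt $118, Helix $111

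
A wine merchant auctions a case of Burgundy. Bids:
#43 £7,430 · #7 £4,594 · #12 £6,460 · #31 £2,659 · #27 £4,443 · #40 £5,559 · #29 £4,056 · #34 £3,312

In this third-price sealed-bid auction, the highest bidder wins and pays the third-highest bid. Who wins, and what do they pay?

#43 pays £5,559

Third-price sealed-bid auction: the highest bidder wins and pays the third-highest bid.
Bids ranked: 7,430 (#43) > 6,460 (#12) > 5,559 (#40) > 4,594 (#7) > 4,443 (#27) > 4,056 (#29) > …
#43 is highest; pays the third-highest bid, £5,559.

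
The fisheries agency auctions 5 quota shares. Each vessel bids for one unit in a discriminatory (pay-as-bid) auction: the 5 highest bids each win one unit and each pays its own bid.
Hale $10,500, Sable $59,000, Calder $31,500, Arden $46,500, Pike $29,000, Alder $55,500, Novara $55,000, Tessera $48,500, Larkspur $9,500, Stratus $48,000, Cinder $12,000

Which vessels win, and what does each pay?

Bids ranked high→low: 59,000 (Sable), 55,500 (Alder), 55,000 (Novara), 48,500 (Tessera), 48,000 (Stratus), 46,500 (Arden), 31,500 (Calder), …
Top 5: Sable, Alder, Novara, Tessera, Stratus.
Each winner pays its own bid: Sable $59,000, Alder $55,500, Novara $55,000, Tessera $48,500, Stratus $48,000.

Sable $59,000, Alder $55,500, Novara $55,000, Tessera $48,500, Stratus $48,000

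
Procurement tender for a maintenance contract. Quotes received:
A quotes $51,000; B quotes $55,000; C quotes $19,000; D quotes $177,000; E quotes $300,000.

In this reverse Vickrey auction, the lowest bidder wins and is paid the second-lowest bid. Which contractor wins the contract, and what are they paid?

Bids in order: 19,000 (C) < 51,000 (A) < 55,000 (B) < 177,000 (D) < 300,000 (E)
C is lowest; is paid the second-lowest bid, $51,000.

C is paid $51,000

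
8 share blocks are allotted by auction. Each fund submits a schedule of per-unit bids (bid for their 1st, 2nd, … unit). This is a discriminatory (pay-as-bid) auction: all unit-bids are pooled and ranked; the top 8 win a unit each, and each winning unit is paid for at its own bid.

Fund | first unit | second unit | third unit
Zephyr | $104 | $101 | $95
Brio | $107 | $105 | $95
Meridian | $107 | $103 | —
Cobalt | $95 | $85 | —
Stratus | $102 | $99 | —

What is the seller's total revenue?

All unit-bids, highest first — top 8: 107 (Brio-1), 107 (Meridian-1), 105 (Brio-2), 104 (Zephyr-1), 103 (Meridian-2), 102 (Stratus-1), 101 (Zephyr-2), 99 (Stratus-2)
Next rejected bid: $95 (not a price — pay-as-bid).
Each winning unit pays its own bid.
Revenue = 107 + 107 + 105 + 104 + 103 + 102 + 101 + 99 = $828.

Total revenue: $828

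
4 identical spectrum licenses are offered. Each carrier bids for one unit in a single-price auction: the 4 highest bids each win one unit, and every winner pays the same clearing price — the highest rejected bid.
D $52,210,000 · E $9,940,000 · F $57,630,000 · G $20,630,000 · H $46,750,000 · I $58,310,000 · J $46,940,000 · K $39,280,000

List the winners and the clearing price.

I, F, D, J; each pays $46,750,000

Sorting: 58,310,000 (I), 57,630,000 (F), 52,210,000 (D), 46,940,000 (J), 46,750,000 (H), 39,280,000 (K), …
The 4 highest are I, F, D, J.
Highest unsuccessful bid: $46,750,000 → clearing price.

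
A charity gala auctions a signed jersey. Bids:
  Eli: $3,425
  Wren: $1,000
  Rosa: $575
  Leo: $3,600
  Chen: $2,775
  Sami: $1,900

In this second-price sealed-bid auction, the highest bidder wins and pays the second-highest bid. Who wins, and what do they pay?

Bids ranked: 3,600 (Leo) > 3,425 (Eli) > 2,775 (Chen) > 1,900 (Sami) > 1,000 (Wren) > 575 (Rosa)
Leo wins with the highest bid; price is set by the runner-up at $3,425.

Leo pays $3,425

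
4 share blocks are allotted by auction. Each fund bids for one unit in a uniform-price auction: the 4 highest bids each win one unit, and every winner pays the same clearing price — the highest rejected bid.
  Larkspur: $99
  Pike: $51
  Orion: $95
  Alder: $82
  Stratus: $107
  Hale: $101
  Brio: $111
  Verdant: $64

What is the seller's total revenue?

Sorting: 111 (Brio), 107 (Stratus), 101 (Hale), 99 (Larkspur), 95 (Orion), 82 (Alder), …
The 4 highest are Brio, Stratus, Hale, Larkspur.
First losing bid is Orion's $95, which sets the uniform price.
Total revenue = 4 × $95 = $380.

Total revenue: $380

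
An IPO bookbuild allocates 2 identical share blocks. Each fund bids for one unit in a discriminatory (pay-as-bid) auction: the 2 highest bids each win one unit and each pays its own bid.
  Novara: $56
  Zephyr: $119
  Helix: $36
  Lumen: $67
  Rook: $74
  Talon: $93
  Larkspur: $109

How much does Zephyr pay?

Zephyr pays $119

Ordering the bids: 119 (Zephyr), 109 (Larkspur), 93 (Talon), 74 (Rook), …
The 2 highest are Zephyr, Larkspur.
Zephyr wins → own bid $119.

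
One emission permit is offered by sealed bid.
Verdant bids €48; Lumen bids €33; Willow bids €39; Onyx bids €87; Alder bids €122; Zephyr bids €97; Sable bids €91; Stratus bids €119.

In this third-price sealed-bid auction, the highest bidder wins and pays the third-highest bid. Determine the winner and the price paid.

Sorting bids: 122 (Alder) > 119 (Stratus) > 97 (Zephyr) > 91 (Sable) > 87 (Onyx) > 48 (Verdant) > …
Alder wins; payment is bid #3 in the ranking = €97.

Alder pays €97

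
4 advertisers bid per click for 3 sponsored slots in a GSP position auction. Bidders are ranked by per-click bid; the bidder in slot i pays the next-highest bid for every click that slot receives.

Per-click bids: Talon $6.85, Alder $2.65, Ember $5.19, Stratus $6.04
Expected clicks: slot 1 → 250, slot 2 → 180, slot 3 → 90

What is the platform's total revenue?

Total revenue: $2682.70

Ranked by bid: $6.85 (Talon) > $6.04 (Stratus) > $5.19 (Ember) > $2.65 (Alder)
Slot 1: Talon pays $6.04 × 250 = $1510.00
Slot 2: Stratus pays $5.19 × 180 = $934.20
Slot 3: Ember pays $2.65 × 90 = $238.50
Total = $2682.70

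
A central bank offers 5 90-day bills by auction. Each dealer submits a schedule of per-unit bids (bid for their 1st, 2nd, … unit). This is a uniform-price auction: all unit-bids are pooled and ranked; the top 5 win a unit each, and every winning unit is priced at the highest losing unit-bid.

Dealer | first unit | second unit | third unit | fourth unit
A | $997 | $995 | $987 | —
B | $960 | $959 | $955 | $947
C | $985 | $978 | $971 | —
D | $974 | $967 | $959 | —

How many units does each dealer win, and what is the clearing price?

All unit-bids, highest first — top 5: 997 (A-1), 995 (A-2), 987 (A-3), 985 (C-1), 978 (C-2)
First bid not allocated: $974.
Allocation: A 3, C 2.

A 3, C 2; clearing price $974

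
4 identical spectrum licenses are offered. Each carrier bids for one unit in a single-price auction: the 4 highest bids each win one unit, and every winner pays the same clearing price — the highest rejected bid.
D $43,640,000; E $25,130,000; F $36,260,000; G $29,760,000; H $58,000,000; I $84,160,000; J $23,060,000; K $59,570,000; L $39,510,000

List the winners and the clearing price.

I, K, H, D; each pays $39,510,000

Sorting: 84,160,000 (I), 59,570,000 (K), 58,000,000 (H), 43,640,000 (D), 39,510,000 (L), 36,260,000 (F), …
Top 4: I, K, H, D.
First losing bid is L's $39,510,000, which sets the uniform price.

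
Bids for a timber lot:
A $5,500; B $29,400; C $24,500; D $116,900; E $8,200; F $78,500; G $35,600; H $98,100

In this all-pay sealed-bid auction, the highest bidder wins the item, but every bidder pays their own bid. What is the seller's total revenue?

Total revenue: $396,700

Bids ranked: 116,900 (D) > 98,100 (H) > 78,500 (F) > 35,600 (G) > 29,400 (B) > 24,500 (C) > …
Every bidder forfeits their bid regardless of winning.
Revenue = 5,500 + 29,400 + 24,500 + 116,900 + 8,200 + 78,500 + 35,600 + 98,100 = $396,700.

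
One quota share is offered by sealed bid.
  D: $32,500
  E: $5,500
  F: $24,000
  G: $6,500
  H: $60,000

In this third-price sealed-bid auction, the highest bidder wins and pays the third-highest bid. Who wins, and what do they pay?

Sorting bids: 60,000 (H) > 32,500 (D) > 24,000 (F) > 6,500 (G) > 5,500 (E)
H wins; payment is bid #3 in the ranking = $24,000.

H pays $24,000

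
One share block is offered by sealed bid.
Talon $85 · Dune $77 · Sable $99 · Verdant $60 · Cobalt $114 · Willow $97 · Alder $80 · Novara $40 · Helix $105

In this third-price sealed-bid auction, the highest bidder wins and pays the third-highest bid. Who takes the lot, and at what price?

Bids in order: 114 (Cobalt) > 105 (Helix) > 99 (Sable) > 97 (Willow) > 85 (Talon) > 80 (Alder) > …
Cobalt wins; payment is bid #3 in the ranking = $99.

Cobalt pays $99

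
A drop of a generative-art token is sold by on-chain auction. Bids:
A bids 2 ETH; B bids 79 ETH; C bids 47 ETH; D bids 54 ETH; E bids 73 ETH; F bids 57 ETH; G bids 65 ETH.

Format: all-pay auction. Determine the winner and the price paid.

B pays 79 ETH

Sorting bids: 79 (B) > 73 (E) > 65 (G) > 57 (F) > 54 (D) > 47 (C) > …
B is highest and takes the item; every bidder forfeits their bid.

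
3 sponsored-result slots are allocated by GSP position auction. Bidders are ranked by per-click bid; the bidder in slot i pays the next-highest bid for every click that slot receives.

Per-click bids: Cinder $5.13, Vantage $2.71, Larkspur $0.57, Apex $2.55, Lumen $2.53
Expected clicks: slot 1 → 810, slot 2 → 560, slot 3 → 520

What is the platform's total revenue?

Total revenue: $4938.70

Sorting advertisers: $5.13 (Cinder) > $2.71 (Vantage) > $2.55 (Apex) > $2.53 (Lumen) > …
Slot 1: Cinder pays $2.71 × 810 = $2195.10
Slot 2: Vantage pays $2.55 × 560 = $1428.00
Slot 3: Apex pays $2.53 × 520 = $1315.60
Total = $4938.70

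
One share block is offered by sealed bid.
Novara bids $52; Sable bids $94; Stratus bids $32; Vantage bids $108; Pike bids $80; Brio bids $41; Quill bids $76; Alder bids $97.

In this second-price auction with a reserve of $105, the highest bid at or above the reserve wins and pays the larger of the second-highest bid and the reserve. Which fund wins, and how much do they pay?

Vantage pays $105

Rule: the highest bid at or above the reserve wins and pays the larger of the second-highest bid and the reserve.
Bids in order: 108 (Vantage) > 97 (Alder) > 94 (Sable) > 80 (Pike) > 76 (Quill) > 52 (Novara) > …
Vantage has the top bid at or above the reserve ($108).
Second-highest bid $97 is below the reserve $105, so the reserve binds → payment $105.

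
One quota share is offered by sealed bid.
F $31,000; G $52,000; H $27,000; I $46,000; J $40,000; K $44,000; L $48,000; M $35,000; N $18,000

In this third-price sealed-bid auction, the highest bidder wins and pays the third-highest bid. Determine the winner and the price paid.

G pays $46,000

Third-price sealed-bid auction: the highest bidder wins and pays the third-highest bid.
Bids in order: 52,000 (G) > 48,000 (L) > 46,000 (I) > 44,000 (K) > 40,000 (J) > 35,000 (M) > …
G wins; payment is bid #3 in the ranking = $46,000.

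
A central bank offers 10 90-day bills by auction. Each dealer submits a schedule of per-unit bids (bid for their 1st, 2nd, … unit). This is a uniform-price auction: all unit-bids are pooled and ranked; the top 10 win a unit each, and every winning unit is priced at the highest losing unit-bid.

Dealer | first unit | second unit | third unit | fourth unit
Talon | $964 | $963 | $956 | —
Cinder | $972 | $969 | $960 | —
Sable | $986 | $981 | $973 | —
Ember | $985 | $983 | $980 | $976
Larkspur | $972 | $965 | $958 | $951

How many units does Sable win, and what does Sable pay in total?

All unit-bids, highest first — top 10: 986 (Sable-1), 985 (Ember-1), 983 (Ember-2), 981 (Sable-2), 980 (Ember-3), 976 (Ember-4), 973 (Sable-3), 972 (Cinder-1), 972 (Larkspur-1), 969 (Cinder-2)
Highest rejected unit-bid = $965.
Sable wins 3 unit(s) at $965 each.

Sable: 3 units, pays $2,895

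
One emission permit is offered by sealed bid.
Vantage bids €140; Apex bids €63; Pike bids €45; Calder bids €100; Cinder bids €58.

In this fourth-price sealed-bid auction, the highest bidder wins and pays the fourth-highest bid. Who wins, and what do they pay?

Rule: the highest bidder wins and pays the fourth-highest bid.
Bids in order: 140 (Vantage) > 100 (Calder) > 63 (Apex) > 58 (Cinder) > 45 (Pike)
Vantage is highest; pays the fourth-highest bid, €58.

Vantage pays €58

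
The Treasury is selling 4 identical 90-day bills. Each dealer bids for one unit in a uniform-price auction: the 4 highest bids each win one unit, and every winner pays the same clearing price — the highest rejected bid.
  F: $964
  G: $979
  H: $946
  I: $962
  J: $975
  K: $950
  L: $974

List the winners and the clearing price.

Ordering the bids: 979 (G), 975 (J), 974 (L), 964 (F), 962 (I), 950 (K), …
Winners (4 units): G, J, L, F.
Clearing price = highest rejected bid = $962.

G, J, L, F; each pays $962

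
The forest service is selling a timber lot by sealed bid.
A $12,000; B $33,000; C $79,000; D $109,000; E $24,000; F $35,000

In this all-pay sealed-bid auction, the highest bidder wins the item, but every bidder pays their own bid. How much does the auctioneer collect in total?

Bids in order: 109,000 (D) > 79,000 (C) > 35,000 (F) > 33,000 (B) > 24,000 (E) > 12,000 (A)
D wins with the top bid; all bids are sunk regardless.
Every bidder forfeits their bid regardless of winning.
Revenue = 12,000 + 33,000 + 79,000 + 109,000 + 24,000 + 35,000 = $292,000.

Total revenue: $292,000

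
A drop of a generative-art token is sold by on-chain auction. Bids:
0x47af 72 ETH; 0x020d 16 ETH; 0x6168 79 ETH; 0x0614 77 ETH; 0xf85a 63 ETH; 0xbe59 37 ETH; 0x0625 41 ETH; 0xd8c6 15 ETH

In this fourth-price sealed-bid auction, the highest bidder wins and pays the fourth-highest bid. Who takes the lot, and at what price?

Bids ranked: 79 (0x6168) > 77 (0x0614) > 72 (0x47af) > 63 (0xf85a) > 41 (0x0625) > 37 (0xbe59) > …
0x6168 wins; payment is bid #4 in the ranking = 63 ETH.

0x6168 pays 63 ETH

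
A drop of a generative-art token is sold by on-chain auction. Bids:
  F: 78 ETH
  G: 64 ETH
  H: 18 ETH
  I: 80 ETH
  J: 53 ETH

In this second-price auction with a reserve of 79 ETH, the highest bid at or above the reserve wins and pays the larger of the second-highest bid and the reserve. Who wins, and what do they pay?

I pays 79 ETH

Rule: the highest bid at or above the reserve wins and pays the larger of the second-highest bid and the reserve.
Bids in order: 80 (I) > 78 (F) > 64 (G) > 53 (J) > 18 (H)
Highest eligible bid: I at 80 ETH.
max(second-highest 78 ETH, reserve 79 ETH) = 79 ETH.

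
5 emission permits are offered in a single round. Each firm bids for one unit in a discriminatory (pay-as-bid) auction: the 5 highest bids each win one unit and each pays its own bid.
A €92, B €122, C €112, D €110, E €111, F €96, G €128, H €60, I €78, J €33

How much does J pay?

J pays €0

Sorting: 128 (G), 122 (B), 112 (C), 111 (E), 110 (D), 96 (F), 92 (A), …
Winners (5 units): G, B, C, E, D.
J does not win → €0.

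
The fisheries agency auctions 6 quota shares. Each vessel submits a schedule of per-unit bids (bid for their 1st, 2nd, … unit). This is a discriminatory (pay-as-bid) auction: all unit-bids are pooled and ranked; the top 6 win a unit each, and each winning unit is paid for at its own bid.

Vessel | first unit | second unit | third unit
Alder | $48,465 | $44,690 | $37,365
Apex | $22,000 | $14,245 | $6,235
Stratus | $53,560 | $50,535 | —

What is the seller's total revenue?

Pooled unit-bids ranked (top 6): 53,560 (Stratus-1), 50,535 (Stratus-2), 48,465 (Alder-1), 44,690 (Alder-2), 37,365 (Alder-3), 22,000 (Apex-1)
Next rejected bid: $14,245 (not a price — pay-as-bid).
Each winning unit pays its own bid.
Revenue = 53,560 + 50,535 + 48,465 + 44,690 + 37,365 + 22,000 = $256,615.

Total revenue: $256,615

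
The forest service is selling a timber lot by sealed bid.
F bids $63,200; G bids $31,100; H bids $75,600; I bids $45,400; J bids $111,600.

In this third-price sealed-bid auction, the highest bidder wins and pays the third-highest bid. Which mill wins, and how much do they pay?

J pays $63,200

Sorting bids: 111,600 (J) > 75,600 (H) > 63,200 (F) > 45,400 (I) > 31,100 (G)
J wins; payment is bid #3 in the ranking = $63,200.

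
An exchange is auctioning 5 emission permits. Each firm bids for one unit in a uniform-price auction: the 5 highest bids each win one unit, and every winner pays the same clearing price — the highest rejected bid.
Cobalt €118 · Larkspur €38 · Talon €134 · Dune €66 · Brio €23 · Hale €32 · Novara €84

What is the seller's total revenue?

Ordering the bids: 134 (Talon), 118 (Cobalt), 84 (Novara), 66 (Dune), 38 (Larkspur), 32 (Hale), 23 (Brio)
The 5 highest are Talon, Cobalt, Novara, Dune, Larkspur.
First losing bid is Hale's €32, which sets the uniform price.
Total revenue = 5 × €32 = €160.

Total revenue: €160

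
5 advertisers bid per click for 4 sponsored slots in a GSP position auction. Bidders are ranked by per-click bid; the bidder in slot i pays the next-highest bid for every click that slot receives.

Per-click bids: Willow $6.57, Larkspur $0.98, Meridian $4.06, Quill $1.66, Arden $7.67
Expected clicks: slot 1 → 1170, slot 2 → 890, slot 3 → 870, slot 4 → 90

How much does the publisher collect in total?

Total revenue: $12832.70

Sorting advertisers: $7.67 (Arden) > $6.57 (Willow) > $4.06 (Meridian) > $1.66 (Quill) > $0.98 (Larkspur)
Slot 1: Arden pays $6.57 × 1170 = $7686.90
Slot 2: Willow pays $4.06 × 890 = $3613.40
Slot 3: Meridian pays $1.66 × 870 = $1444.20
Slot 4: Quill pays $0.98 × 90 = $88.20
Total = $12832.70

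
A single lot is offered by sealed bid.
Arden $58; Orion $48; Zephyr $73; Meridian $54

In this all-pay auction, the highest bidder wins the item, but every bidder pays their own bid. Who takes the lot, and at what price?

Sorting bids: 73 (Zephyr) > 58 (Arden) > 54 (Meridian) > 48 (Orion)
Zephyr is highest and takes the item; every bidder forfeits their bid.

Zephyr pays $73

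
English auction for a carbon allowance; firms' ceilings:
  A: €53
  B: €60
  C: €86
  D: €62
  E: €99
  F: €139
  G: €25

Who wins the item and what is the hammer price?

F wins at €99

Limits ranked: 139 (F) > 99 (E) > 86 (C) > 62 (D) > 60 (B) > 53 (A) > …
Once the price passes €99, only F is left; the hammer falls at E's limit of €99.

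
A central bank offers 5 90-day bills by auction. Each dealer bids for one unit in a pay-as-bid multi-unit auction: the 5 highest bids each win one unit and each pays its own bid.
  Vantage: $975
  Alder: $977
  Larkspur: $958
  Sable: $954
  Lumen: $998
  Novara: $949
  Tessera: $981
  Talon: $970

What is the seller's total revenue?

Total revenue: $4,901

Bids ranked high→low: 998 (Lumen), 981 (Tessera), 977 (Alder), 975 (Vantage), 970 (Talon), 958 (Larkspur), 954 (Sable), …
Top 5: Lumen, Tessera, Alder, Vantage, Talon.
Total revenue = 998 + 981 + 977 + 975 + 970 = $4,901.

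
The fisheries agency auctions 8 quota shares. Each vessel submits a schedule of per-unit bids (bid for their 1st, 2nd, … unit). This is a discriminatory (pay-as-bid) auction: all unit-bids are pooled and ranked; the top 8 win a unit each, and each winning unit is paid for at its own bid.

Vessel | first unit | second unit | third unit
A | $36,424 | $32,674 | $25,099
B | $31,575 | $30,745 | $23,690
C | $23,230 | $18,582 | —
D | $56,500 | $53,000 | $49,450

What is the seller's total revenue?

Total revenue: $315,467

Pooled unit-bids ranked (top 8): 56,500 (D-1), 53,000 (D-2), 49,450 (D-3), 36,424 (A-1), 32,674 (A-2), 31,575 (B-1), 30,745 (B-2), 25,099 (A-3)
Next rejected bid: $23,690 (not a price — pay-as-bid).
Each winning unit pays its own bid.
Revenue = 56,500 + 53,000 + 49,450 + 36,424 + 32,674 + 31,575 + 30,745 + 25,099 = $315,467.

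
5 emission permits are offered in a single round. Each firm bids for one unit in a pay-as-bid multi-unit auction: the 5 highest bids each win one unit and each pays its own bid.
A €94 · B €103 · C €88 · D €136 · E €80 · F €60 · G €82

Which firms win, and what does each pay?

Sorting: 136 (D), 103 (B), 94 (A), 88 (C), 82 (G), 80 (E), 60 (F)
Top 5: D, B, A, C, G.
Each winner pays its own bid: D €136, B €103, A €94, C €88, G €82.

D €136, B €103, A €94, C €88, G €82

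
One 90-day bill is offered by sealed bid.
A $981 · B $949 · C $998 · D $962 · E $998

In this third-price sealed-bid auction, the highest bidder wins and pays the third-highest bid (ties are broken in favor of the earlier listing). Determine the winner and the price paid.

Rule: the highest bidder wins and pays the third-highest bid.
Bids in order: 998 (C) > 998 (E) > 981 (A) > 962 (D) > 949 (B)
C and E tie at $998; tie-break gives it to C.
C is highest; pays the third-highest bid, $981.

C pays $981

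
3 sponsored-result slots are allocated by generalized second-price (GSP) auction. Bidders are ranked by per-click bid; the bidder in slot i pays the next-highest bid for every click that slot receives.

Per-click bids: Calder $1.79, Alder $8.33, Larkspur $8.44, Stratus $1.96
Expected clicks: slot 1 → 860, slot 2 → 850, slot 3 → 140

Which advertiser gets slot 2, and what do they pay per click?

Alder; $1.96 per click

Ranked by bid: $8.44 (Larkspur) > $8.33 (Alder) > $1.96 (Stratus) > $1.79 (Calder)
Slot 2 goes to the second-ranked bidder, Alder, who pays the next bid down: $1.96/click.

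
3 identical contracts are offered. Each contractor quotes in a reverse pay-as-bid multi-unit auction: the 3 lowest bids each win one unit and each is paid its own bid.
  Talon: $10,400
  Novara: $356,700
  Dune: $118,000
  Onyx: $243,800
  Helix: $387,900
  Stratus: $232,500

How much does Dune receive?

Dune is paid $118,000

Ordering the bids: 10,400 (Talon), 118,000 (Dune), 232,500 (Stratus), 243,800 (Onyx), 356,700 (Novara), …
The 3 lowest are Talon, Dune, Stratus.
Dune wins → own bid $118,000.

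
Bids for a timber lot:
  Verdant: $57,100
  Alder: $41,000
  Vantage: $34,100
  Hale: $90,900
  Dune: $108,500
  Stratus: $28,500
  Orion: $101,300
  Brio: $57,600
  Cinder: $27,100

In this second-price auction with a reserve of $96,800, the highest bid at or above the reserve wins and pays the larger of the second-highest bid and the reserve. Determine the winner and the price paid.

Rule: the highest bid at or above the reserve wins and pays the larger of the second-highest bid and the reserve.
Bids in order: 108,500 (Dune) > 101,300 (Orion) > 90,900 (Hale) > 57,600 (Brio) > 57,100 (Verdant) > 41,000 (Alder) > …
Dune has the top bid at or above the reserve ($108,500).
max(second-highest $101,300, reserve $96,800) = $101,300; the reserve does not bind.

Dune pays $101,300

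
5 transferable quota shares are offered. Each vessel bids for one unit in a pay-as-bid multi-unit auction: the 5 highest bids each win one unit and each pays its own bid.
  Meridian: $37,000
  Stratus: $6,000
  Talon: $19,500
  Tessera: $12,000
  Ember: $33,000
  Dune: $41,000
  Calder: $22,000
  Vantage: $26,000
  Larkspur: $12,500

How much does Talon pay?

Talon pays $0

Ordering the bids: 41,000 (Dune), 37,000 (Meridian), 33,000 (Ember), 26,000 (Vantage), 22,000 (Calder), 19,500 (Talon), 12,500 (Larkspur), …
The 5 highest are Dune, Meridian, Ember, Vantage, Calder.
Talon does not win → $0.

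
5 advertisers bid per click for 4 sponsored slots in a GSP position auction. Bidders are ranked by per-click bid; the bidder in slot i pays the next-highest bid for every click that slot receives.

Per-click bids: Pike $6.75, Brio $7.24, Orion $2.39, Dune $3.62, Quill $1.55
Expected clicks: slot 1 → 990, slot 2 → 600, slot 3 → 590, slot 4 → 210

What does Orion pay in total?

Sorting advertisers: $7.24 (Brio) > $6.75 (Pike) > $3.62 (Dune) > $2.39 (Orion) > $1.55 (Quill)
Orion holds slot 4 → pays next bid $1.55 × 210 clicks = $325.50.

Orion pays $325.50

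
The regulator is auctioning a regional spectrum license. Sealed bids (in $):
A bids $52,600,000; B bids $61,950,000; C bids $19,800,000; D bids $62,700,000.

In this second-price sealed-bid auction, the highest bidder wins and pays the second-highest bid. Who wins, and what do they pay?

Second-price sealed-bid auction: the highest bidder wins and pays the second-highest bid.
Sorting bids: 62,700,000 (D) > 61,950,000 (B) > 52,600,000 (A) > 19,800,000 (C)
D is highest; pays the second-highest bid, $61,950,000.

D pays $61,950,000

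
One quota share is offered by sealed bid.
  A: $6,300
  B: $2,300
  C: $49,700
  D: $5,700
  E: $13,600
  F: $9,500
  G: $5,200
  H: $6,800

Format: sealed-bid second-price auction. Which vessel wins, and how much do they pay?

C pays $13,600

Sorting bids: 49,700 (C) > 13,600 (E) > 9,500 (F) > 6,800 (H) > 6,300 (A) > 5,700 (D) > …
C wins with the highest bid; price is set by the runner-up at $13,600.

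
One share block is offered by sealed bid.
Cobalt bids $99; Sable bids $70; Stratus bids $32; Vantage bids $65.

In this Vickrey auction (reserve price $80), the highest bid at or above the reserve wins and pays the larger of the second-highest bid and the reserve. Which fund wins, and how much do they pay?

Cobalt pays $80

Sorting bids: 99 (Cobalt) > 70 (Sable) > 65 (Vantage) > 32 (Stratus)
Cobalt has the top bid at or above the reserve ($99).
max(second-highest $70, reserve $80) = $80.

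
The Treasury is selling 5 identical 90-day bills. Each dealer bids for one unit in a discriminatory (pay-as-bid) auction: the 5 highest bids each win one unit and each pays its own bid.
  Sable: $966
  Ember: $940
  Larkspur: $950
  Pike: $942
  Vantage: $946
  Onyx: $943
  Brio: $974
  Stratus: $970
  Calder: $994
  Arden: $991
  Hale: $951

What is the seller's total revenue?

Ordering the bids: 994 (Calder), 991 (Arden), 974 (Brio), 970 (Stratus), 966 (Sable), 951 (Hale), 950 (Larkspur), …
Winners (5 units): Calder, Arden, Brio, Stratus, Sable.
Total revenue = 994 + 991 + 974 + 970 + 966 = $4,895.

Total revenue: $4,895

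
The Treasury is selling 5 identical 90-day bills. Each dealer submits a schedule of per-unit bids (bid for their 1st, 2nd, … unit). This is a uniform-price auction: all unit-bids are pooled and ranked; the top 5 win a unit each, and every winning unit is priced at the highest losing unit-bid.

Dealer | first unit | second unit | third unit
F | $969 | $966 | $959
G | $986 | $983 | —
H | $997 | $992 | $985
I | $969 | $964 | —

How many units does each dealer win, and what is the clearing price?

Pooled unit-bids ranked (top 5): 997 (H-1), 992 (H-2), 986 (G-1), 985 (H-3), 983 (G-2)
First bid not allocated: $969.
Allocation: G 2, H 3.

G 2, H 3; clearing price $969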